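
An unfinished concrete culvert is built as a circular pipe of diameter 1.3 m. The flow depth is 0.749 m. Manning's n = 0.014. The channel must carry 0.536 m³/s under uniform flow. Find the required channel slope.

S = 0.000359

For a circular section of diameter D = 1.3 m at depth y = 0.749 m, the central angle is θ = 2 arccos(1 − 2y/D) = 3.447 rad. Then A = (D²/8)(θ − sin θ) = 0.7919 m² and P = Dθ/2 = 2.241 m.
Hydraulic radius R = A/P = 0.7919/2.241 = 0.3534 m.
From Manning's equation, S = [nQ / (1 A R^(2/3))]² = [0.014 × 0.536 / (1 × 0.7919 × 0.3534^(2/3))]² = 0.000359.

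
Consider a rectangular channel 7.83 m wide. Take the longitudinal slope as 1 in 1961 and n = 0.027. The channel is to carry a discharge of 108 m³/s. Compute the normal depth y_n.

y_n = 8.54 m

Manning's equation rearranged: A R^(2/3) = nQ / (1·√S) = 0.027 × 108 / (√0.0005099) = 129.1.
At y = 9.44 m: A R^(2/3) = 145.7 — too large.
At y = 7.2 m: A R^(2/3) = 104.8 — too small.
At y = 8.54 m: A R^(2/3) = 129.2 — matches.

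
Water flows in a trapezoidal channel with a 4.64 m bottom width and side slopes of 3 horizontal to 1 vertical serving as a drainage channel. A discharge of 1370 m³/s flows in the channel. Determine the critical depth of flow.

y_c = 7.7 m

At critical depth, Q² T / (g A³) = 1, i.e. A³/T = Q²/g = 1370²/9.81 = 191300.
At y = 6.53 m: A³/T = 90390 — short.
At y = 9.84 m: A³/T = 596400 — over.
At y = 7.7 m: A³/T = 191700 — ≈ 191300.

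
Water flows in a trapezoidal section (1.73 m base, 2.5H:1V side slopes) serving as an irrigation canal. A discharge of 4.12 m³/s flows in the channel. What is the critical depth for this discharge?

At critical depth, Q² T / (g A³) = 1, i.e. A³/T = Q²/g = 4.12²/9.81 = 1.73.
Try y = 0.697 m: A³/T = 2.719 — too large.
Try y = 0.437 m: A³/T = 0.4793 — too small.
Try y = 0.619 m: A³/T = 1.731 — matches.

y_c = 0.619 m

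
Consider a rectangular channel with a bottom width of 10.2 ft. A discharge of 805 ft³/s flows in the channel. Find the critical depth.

y_c = 5.78 ft

For a rectangular channel, critical depth y_c = (q²/g)^(1/3) where q = Q/b = 805/10.2 = 78.92 ft²/s.
So y_c = (78.92²/32.2)^(1/3) = 5.78 ft.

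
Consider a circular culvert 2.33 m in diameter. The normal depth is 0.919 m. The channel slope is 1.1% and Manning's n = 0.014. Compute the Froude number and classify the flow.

supercritical

For a circular section of diameter D = 2.33 m at depth y = 0.919 m, the central angle is θ = 2 arccos(1 − 2y/D) = 2.716 rad. Then A = (D²/8)(θ − sin θ) = 1.563 m² and P = Dθ/2 = 3.164 m.
Hydraulic radius R = A/P = 1.563/3.164 = 0.494 m.
V = (1/n) R^(2/3) √S = (1/0.014) × 0.494^(2/3) × √0.011 = 4.681 m/s. Hydraulic depth D_h = A/T = 1.563/2.277 = 0.6863 m.
Froude number Fr = V/√(g·D_h) = 4.681/√(9.81×0.6863) = 1.8, which is greater than 1, so the flow is supercritical.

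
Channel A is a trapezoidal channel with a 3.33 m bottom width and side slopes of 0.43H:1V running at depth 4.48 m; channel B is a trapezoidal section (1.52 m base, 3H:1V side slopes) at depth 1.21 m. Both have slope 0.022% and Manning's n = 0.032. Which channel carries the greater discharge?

Channel A: With bottom width b = 3.33 m and side slope z = 0.43: A = (b + zy)y = (3.33 + 0.43×4.48)×4.48 = 23.55 m²; P = b + 2y√(1+z²) = 3.33 + 2×4.48×1.089 = 13.08 m. Hydraulic radius R = A/P = 23.55/13.08 = 1.8 m. Q_A = (1/0.032)·23.55·1.8^(2/3)·√0.00022 = 16.15 m³/s.
Channel B: With bottom width b = 1.52 m and side slope z = 3: A = (b + zy)y = (1.52 + 3×1.21)×1.21 = 6.232 m²; P = b + 2y√(1+z²) = 1.52 + 2×1.21×3.162 = 9.173 m. Hydraulic radius R = A/P = 6.232/9.173 = 0.6794 m. Q_B = (1/0.032)·6.232·0.6794^(2/3)·√0.00022 = 2.232 m³/s.
Q_A = 16.15 m³/s vs Q_B = 2.232 m³/s, so channel A carries more.

channel A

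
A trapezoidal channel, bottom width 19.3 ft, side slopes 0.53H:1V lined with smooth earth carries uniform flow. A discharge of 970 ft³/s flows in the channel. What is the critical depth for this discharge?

At critical depth, Q² T / (g A³) = 1, i.e. A³/T = Q²/g = 970²/32.2 = 29220.
Try y = 5.06 ft: A³/T = 55790 — too large.
Try y = 3.17 ft: A³/T = 12980 — too small.
Try y = 4.12 ft: A³/T = 29300 — ≈ 29220.

y_c = 4.12 ft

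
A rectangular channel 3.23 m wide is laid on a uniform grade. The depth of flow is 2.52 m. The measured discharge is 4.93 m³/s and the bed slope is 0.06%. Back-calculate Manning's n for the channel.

n = 0.04

Flow area A = b·y = 3.23 × 2.52 = 8.14 m². Wetted perimeter P = b + 2y = 3.23 + 2×2.52 = 8.27 m.
Hydraulic radius R = A/P = 8.14/8.27 = 0.9842 m.
Rearranging Manning's equation: n = (1/Q) A R^(2/3) S^(1/2) = (1/4.93) × 8.14 × 0.9842^(2/3) × √0.0006 = 0.04.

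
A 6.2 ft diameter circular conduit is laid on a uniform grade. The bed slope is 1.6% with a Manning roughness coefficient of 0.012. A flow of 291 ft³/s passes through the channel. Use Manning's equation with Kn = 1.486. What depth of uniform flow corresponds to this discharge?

Manning's equation rearranged: A R^(2/3) = nQ / (1.486·√S) = 0.012 × 291 / (1.486 × √0.016) = 18.58.
Try y = 2.47 ft: A R^(2/3) = 13.53 — short.
Try y = 3.37 ft: A R^(2/3) = 23.23 — over.
Try y = 2.95 ft: A R^(2/3) = 18.57 — matches.

y_n = 2.95 ft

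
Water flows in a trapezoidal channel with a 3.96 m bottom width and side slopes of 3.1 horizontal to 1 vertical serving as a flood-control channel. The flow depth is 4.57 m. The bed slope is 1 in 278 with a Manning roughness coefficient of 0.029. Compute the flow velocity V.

V = 3.76 m/s

With bottom width b = 3.96 m and side slope z = 3.1: A = (b + zy)y = (3.96 + 3.1×4.57)×4.57 = 82.84 m²; P = b + 2y√(1+z²) = 3.96 + 2×4.57×3.257 = 33.73 m.
Hydraulic radius R = A/P = 82.84/33.73 = 2.456 m.
From Manning's equation, V = (1/n) R^(2/3) S^(1/2) = (1/0.029) × 2.456^(2/3) × 0.003597^(1/2) = 3.76 m/s.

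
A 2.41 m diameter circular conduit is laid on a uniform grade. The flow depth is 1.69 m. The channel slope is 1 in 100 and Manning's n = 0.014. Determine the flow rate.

For a circular section of diameter D = 2.41 m at depth y = 1.69 m, the central angle is θ = 2 arccos(1 − 2y/D) = 3.97 rad. Then A = (D²/8)(θ − sin θ) = 3.417 m² and P = Dθ/2 = 4.784 m.
Hydraulic radius R = A/P = 3.417/4.784 = 0.7143 m.
Manning's equation: Q = (1/n) A R^(2/3) S^(1/2) = (1/0.014) × 3.417 × 0.7143^(2/3) × 0.01^(1/2) = 19.5 m³/s.

Q = 19.5 m³/s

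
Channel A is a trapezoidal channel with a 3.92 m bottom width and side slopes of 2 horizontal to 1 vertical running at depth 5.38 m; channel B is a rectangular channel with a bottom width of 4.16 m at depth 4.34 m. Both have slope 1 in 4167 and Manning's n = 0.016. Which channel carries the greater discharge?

Channel A: With bottom width b = 3.92 m and side slope z = 2: A = (b + zy)y = (3.92 + 2×5.38)×5.38 = 78.98 m²; P = b + 2y√(1+z²) = 3.92 + 2×5.38×2.236 = 27.98 m. Hydraulic radius R = A/P = 78.98/27.98 = 2.823 m. Q_A = (1/0.016)·78.98·2.823^(2/3)·√0.00024 = 152.7 m³/s.
Channel B: Flow area A = b·y = 4.16 × 4.34 = 18.05 m². Wetted perimeter P = b + 2y = 4.16 + 2×4.34 = 12.84 m. Hydraulic radius R = A/P = 18.05/12.84 = 1.406 m. Q_B = (1/0.016)·18.05·1.406^(2/3)·√0.00024 = 21.94 m³/s.
Q_A = 152.7 m³/s vs Q_B = 21.94 m³/s, so channel A carries more.

channel A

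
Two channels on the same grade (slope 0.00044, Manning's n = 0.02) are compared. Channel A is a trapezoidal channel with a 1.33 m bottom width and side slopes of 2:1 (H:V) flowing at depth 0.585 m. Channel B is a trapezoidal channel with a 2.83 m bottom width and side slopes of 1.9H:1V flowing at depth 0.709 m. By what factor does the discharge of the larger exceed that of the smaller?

Channel A: With bottom width b = 1.33 m and side slope z = 2: A = (b + zy)y = (1.33 + 2×0.585)×0.585 = 1.462 m²; P = b + 2y√(1+z²) = 1.33 + 2×0.585×2.236 = 3.946 m. Hydraulic radius R = A/P = 1.462/3.946 = 0.3706 m. Q_A = (1/0.02)·1.462·0.3706^(2/3)·√0.00044 = 0.7914 m³/s.
Channel B: With bottom width b = 2.83 m and side slope z = 1.9: A = (b + zy)y = (2.83 + 1.9×0.709)×0.709 = 2.962 m²; P = b + 2y√(1+z²) = 2.83 + 2×0.709×2.147 = 5.875 m. Hydraulic radius R = A/P = 2.962/5.875 = 0.5041 m. Q_B = (1/0.02)·2.962·0.5041^(2/3)·√0.00044 = 1.967 m³/s.
The larger discharge is 1.967 m³/s and the smaller is 0.7914 m³/s; the ratio is 2.49.

2.49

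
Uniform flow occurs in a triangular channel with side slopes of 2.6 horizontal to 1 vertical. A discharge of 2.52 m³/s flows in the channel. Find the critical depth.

y_c = 0.719 m

At critical depth, Q² T / (g A³) = 1, i.e. A³/T = Q²/g = 2.52²/9.81 = 0.6473.
Try y = 0.626 m: A³/T = 0.3249 — short.
Try y = 0.719 m: A³/T = 0.6495 — matches.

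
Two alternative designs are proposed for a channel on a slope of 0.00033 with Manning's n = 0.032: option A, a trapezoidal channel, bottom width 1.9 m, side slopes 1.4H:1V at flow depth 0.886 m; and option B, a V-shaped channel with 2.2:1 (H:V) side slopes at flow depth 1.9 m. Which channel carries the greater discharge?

channel B

Channel A: With bottom width b = 1.9 m and side slope z = 1.4: A = (b + zy)y = (1.9 + 1.4×0.886)×0.886 = 2.782 m²; P = b + 2y√(1+z²) = 1.9 + 2×0.886×1.72 = 4.949 m. Hydraulic radius R = A/P = 2.782/4.949 = 0.5623 m. Q_A = (1/0.032)·2.782·0.5623^(2/3)·√0.00033 = 1.076 m³/s.
Channel B: For a triangular section with side slope z = 2.2: A = zy² = 2.2×1.9² = 7.942 m²; P = 2y√(1+z²) = 2×1.9×2.417 = 9.183 m. Hydraulic radius R = A/P = 7.942/9.183 = 0.8648 m. Q_B = (1/0.032)·7.942·0.8648^(2/3)·√0.00033 = 4.093 m³/s.
Q_A = 1.076 m³/s vs Q_B = 4.093 m³/s, so channel B carries more.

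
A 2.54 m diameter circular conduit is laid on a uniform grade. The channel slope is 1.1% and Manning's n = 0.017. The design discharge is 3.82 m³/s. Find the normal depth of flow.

Manning's equation rearranged: A R^(2/3) = nQ / (1·√S) = 0.017 × 3.82 / (√0.011) = 0.6192.
Trying y = 0.761 m: A R^(2/3) = 0.7312 — over.
Trying y = 0.699 m: A R^(2/3) = 0.6197 — matches.

y_n = 0.699 m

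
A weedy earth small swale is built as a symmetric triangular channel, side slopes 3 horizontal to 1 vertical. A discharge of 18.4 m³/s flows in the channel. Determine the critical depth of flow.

At critical depth, Q² T / (g A³) = 1, i.e. A³/T = Q²/g = 18.4²/9.81 = 34.51.
At y = 1.23 m: A³/T = 12.67 — low.
At y = 1.83 m: A³/T = 92.36 — high.
At y = 1.5 m: A³/T = 34.17 — close enough.

y_c = 1.5 m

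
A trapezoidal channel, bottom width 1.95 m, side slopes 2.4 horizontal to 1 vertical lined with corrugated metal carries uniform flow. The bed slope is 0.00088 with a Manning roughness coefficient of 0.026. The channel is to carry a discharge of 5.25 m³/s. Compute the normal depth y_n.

Manning's equation rearranged: A R^(2/3) = nQ / (1·√S) = 0.026 × 5.25 / (√0.00088) = 4.601.
Trying y = 1.44 m: A R^(2/3) = 6.847 — high.
Trying y = 1.2 m: A R^(2/3) = 4.603 — matches.

y_n = 1.2 m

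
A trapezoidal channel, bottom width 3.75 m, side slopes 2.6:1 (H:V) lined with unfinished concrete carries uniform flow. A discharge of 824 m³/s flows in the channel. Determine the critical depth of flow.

y_c = 6.6 m

At critical depth, Q² T / (g A³) = 1, i.e. A³/T = Q²/g = 824²/9.81 = 69210.
Try y = 5.25 m: A³/T = 24550 — too small.
Try y = 7.36 m: A³/T = 113700 — too large.
Try y = 6.6 m: A³/T = 69040 — ≈ 69210.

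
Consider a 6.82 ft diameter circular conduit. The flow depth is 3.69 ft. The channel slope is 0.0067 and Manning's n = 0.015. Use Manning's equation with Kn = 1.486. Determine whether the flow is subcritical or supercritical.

supercritical

For a circular section of diameter D = 6.82 ft at depth y = 3.69 ft, the central angle is θ = 2 arccos(1 − 2y/D) = 3.306 rad. Then A = (D²/8)(θ − sin θ) = 20.17 ft² and P = Dθ/2 = 11.27 ft.
Hydraulic radius R = A/P = 20.17/11.27 = 1.789 ft.
V = (1.486/n) R^(2/3) √S = (1.486/0.015) × 1.789^(2/3) × √0.0067 = 11.95 ft/s. Hydraulic depth D_h = A/T = 20.17/6.797 = 2.968 ft.
Froude number Fr = V/√(g·D_h) = 11.95/√(32.2×2.968) = 1.22, which is greater than 1, so the flow is supercritical.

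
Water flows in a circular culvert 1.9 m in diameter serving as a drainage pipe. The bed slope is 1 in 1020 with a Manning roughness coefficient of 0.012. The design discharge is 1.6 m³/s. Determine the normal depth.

Manning's equation rearranged: A R^(2/3) = nQ / (1·√S) = 0.012 × 1.6 / (√0.0009804) = 0.6132.
Trying y = 0.99 m: A R^(2/3) = 0.925 — over.
Trying y = 0.621 m: A R^(2/3) = 0.3986 — short.
Trying y = 0.782 m: A R^(2/3) = 0.6127 — matches.

y_n = 0.782 m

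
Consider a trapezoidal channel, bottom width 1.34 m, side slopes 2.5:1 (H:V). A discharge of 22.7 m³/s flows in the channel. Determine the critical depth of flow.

y_c = 1.51 m

At critical depth, Q² T / (g A³) = 1, i.e. A³/T = Q²/g = 22.7²/9.81 = 52.53.
Try y = 1.92 m: A³/T = 149.8 — over.
Try y = 1.14 m: A³/T = 15.48 — short.
Try y = 1.51 m: A³/T = 51.83 — matches.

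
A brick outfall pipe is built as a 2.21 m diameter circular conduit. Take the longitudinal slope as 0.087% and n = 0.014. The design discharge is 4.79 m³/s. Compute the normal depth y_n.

Manning's equation rearranged: A R^(2/3) = nQ / (1·√S) = 0.014 × 4.79 / (√0.00087) = 2.274.
Try y = 1.76 m: A R^(2/3) = 2.513 — over.
Try y = 1.61 m: A R^(2/3) = 2.275 — matches.

y_n = 1.61 m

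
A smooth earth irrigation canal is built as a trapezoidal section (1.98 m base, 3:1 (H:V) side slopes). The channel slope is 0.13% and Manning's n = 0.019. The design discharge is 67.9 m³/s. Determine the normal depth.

y_n = 2.74 m

Manning's equation rearranged: A R^(2/3) = nQ / (1·√S) = 0.019 × 67.9 / (√0.0013) = 35.78.
Trying y = 3.03 m: A R^(2/3) = 45.62 — too large.
Trying y = 2.74 m: A R^(2/3) = 35.76 — close enough.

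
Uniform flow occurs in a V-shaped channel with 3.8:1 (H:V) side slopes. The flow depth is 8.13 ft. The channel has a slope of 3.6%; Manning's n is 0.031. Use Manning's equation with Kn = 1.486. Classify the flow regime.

For a triangular section with side slope z = 3.8: A = zy² = 3.8×8.13² = 251.2 ft²; P = 2y√(1+z²) = 2×8.13×3.929 = 63.89 ft.
Hydraulic radius R = A/P = 251.2/63.89 = 3.931 ft.
V = (1.486/n) R^(2/3) √S = (1.486/0.031) × 3.931^(2/3) × √0.036 = 22.65 ft/s. Hydraulic depth D_h = A/T = 251.2/61.79 = 4.065 ft.
Froude number Fr = V/√(g·D_h) = 22.65/√(32.2×4.065) = 1.98, which is greater than 1, so the flow is supercritical.

supercritical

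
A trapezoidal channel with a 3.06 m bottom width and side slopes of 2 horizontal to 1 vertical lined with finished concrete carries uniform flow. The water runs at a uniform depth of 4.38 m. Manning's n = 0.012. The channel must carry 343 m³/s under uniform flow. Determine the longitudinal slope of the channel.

With bottom width b = 3.06 m and side slope z = 2: A = (b + zy)y = (3.06 + 2×4.38)×4.38 = 51.77 m²; P = b + 2y√(1+z²) = 3.06 + 2×4.38×2.236 = 22.65 m.
Hydraulic radius R = A/P = 51.77/22.65 = 2.286 m.
From Manning's equation, S = [nQ / (1 A R^(2/3))]² = [0.012 × 343 / (1 × 51.77 × 2.286^(2/3))]² = 0.0021.

S = 0.0021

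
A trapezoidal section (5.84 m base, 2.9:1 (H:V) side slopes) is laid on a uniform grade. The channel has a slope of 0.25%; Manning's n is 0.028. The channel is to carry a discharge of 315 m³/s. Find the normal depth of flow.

Manning's equation rearranged: A R^(2/3) = nQ / (1·√S) = 0.028 × 315 / (√0.0025) = 176.4.
Try y = 3.99 m: A R^(2/3) = 120.7 — too small.
Try y = 4.72 m: A R^(2/3) = 176.5 — matches.

y_n = 4.72 m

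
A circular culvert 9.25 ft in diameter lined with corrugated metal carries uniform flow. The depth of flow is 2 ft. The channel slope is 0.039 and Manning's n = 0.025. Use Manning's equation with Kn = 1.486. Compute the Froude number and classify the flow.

supercritical

For a circular section of diameter D = 9.25 ft at depth y = 2 ft, the central angle is θ = 2 arccos(1 − 2y/D) = 1.934 rad. Then A = (D²/8)(θ − sin θ) = 10.69 ft² and P = Dθ/2 = 8.947 ft.
Hydraulic radius R = A/P = 10.69/8.947 = 1.195 ft.
V = (1.486/n) R^(2/3) √S = (1.486/0.025) × 1.195^(2/3) × √0.039 = 13.22 ft/s. Hydraulic depth D_h = A/T = 10.69/7.616 = 1.404 ft.
Froude number Fr = V/√(g·D_h) = 13.22/√(32.2×1.404) = 1.97, which is greater than 1, so the flow is supercritical.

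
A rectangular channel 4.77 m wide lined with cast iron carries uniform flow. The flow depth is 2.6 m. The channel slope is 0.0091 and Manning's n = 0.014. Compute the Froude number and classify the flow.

supercritical

Flow area A = b·y = 4.77 × 2.6 = 12.4 m². Wetted perimeter P = b + 2y = 4.77 + 2×2.6 = 9.97 m.
Hydraulic radius R = A/P = 12.4/9.97 = 1.244 m.
V = (1/n) R^(2/3) √S = (1/0.014) × 1.244^(2/3) × √0.0091 = 7.881 m/s. Hydraulic depth D_h = A/T = 12.4/4.77 = 2.6 m.
Froude number Fr = V/√(g·D_h) = 7.881/√(9.81×2.6) = 1.56, which is greater than 1, so the flow is supercritical.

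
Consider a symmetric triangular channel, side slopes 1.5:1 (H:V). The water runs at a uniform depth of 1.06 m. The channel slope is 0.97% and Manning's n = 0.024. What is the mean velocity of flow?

For a triangular section with side slope z = 1.5: A = zy² = 1.5×1.06² = 1.685 m²; P = 2y√(1+z²) = 2×1.06×1.803 = 3.822 m.
Hydraulic radius R = A/P = 1.685/3.822 = 0.441 m.
From Manning's equation, V = (1/n) R^(2/3) S^(1/2) = (1/0.024) × 0.441^(2/3) × 0.0097^(1/2) = 2.38 m/s.

V = 2.38 m/s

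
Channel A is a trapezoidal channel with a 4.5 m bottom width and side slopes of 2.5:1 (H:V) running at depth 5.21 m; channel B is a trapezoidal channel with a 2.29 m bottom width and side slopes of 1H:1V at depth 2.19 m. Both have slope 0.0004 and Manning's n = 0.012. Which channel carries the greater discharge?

Channel A: With bottom width b = 4.5 m and side slope z = 2.5: A = (b + zy)y = (4.5 + 2.5×5.21)×5.21 = 91.31 m²; P = b + 2y√(1+z²) = 4.5 + 2×5.21×2.693 = 32.56 m. Hydraulic radius R = A/P = 91.31/32.56 = 2.804 m. Q_A = (1/0.012)·91.31·2.804^(2/3)·√0.0004 = 302.6 m³/s.
Channel B: With bottom width b = 2.29 m and side slope z = 1: A = (b + zy)y = (2.29 + 1×2.19)×2.19 = 9.811 m²; P = b + 2y√(1+z²) = 2.29 + 2×2.19×1.414 = 8.484 m. Hydraulic radius R = A/P = 9.811/8.484 = 1.156 m. Q_B = (1/0.012)·9.811·1.156^(2/3)·√0.0004 = 18.02 m³/s.
Q_A = 302.6 m³/s vs Q_B = 18.02 m³/s, so channel A carries more.

channel A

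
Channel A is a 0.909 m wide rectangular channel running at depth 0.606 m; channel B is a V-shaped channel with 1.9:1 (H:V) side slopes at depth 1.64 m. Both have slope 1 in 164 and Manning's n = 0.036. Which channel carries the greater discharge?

channel B

Channel A: Flow area A = b·y = 0.909 × 0.606 = 0.5509 m². Wetted perimeter P = b + 2y = 0.909 + 2×0.606 = 2.121 m. Hydraulic radius R = A/P = 0.5509/2.121 = 0.2597 m. Q_A = (1/0.036)·0.5509·0.2597^(2/3)·√0.006098 = 0.4864 m³/s.
Channel B: For a triangular section with side slope z = 1.9: A = zy² = 1.9×1.64² = 5.11 m²; P = 2y√(1+z²) = 2×1.64×2.147 = 7.042 m. Hydraulic radius R = A/P = 5.11/7.042 = 0.7256 m. Q_B = (1/0.036)·5.11·0.7256^(2/3)·√0.006098 = 8.951 m³/s.
Q_A = 0.4864 m³/s vs Q_B = 8.951 m³/s, so channel B carries more.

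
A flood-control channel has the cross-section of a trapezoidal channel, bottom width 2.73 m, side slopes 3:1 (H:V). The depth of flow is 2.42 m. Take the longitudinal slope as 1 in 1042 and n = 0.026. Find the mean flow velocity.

V = 1.45 m/s

With bottom width b = 2.73 m and side slope z = 3: A = (b + zy)y = (2.73 + 3×2.42)×2.42 = 24.18 m²; P = b + 2y√(1+z²) = 2.73 + 2×2.42×3.162 = 18.04 m.
Hydraulic radius R = A/P = 24.18/18.04 = 1.34 m.
From Manning's equation, V = (1/n) R^(2/3) S^(1/2) = (1/0.026) × 1.34^(2/3) × 0.0009597^(1/2) = 1.45 m/s.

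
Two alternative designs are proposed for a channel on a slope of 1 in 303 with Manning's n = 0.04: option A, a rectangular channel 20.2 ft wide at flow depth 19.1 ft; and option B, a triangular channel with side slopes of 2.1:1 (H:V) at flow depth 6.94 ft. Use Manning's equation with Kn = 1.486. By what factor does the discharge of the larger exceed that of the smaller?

6.27

Channel A: Flow area A = b·y = 20.2 × 19.1 = 385.8 ft². Wetted perimeter P = b + 2y = 20.2 + 2×19.1 = 58.4 ft. Hydraulic radius R = A/P = 385.8/58.4 = 6.607 ft. Q_A = (1.486/0.04)·385.8·6.607^(2/3)·√0.0033 = 2899 ft³/s.
Channel B: For a triangular section with side slope z = 2.1: A = zy² = 2.1×6.94² = 101.1 ft²; P = 2y√(1+z²) = 2×6.94×2.326 = 32.28 ft. Hydraulic radius R = A/P = 101.1/32.28 = 3.133 ft. Q_B = (1.486/0.04)·101.1·3.133^(2/3)·√0.0033 = 462.2 ft³/s.
The larger discharge is 2899 ft³/s and the smaller is 462.2 ft³/s; the ratio is 6.27.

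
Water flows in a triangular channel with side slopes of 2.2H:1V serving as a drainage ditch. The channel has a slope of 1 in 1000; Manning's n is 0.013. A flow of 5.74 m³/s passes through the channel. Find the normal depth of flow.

y_n = 1.25 m

Manning's equation rearranged: A R^(2/3) = nQ / (1·√S) = 0.013 × 5.74 / (√0.001) = 2.36.
Try y = 1.37 m: A R^(2/3) = 3.014 — over.
Try y = 1.02 m: A R^(2/3) = 1.372 — short.
Try y = 1.25 m: A R^(2/3) = 2.36 — ≈ 2.36.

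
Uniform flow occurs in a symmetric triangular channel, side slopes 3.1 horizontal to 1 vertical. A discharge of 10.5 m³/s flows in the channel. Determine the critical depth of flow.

y_c = 1.19 m

At critical depth, Q² T / (g A³) = 1, i.e. A³/T = Q²/g = 10.5²/9.81 = 11.24.
At y = 1.4 m: A³/T = 25.84 — high.
At y = 0.99 m: A³/T = 4.57 — low.
At y = 1.19 m: A³/T = 11.47 — matches.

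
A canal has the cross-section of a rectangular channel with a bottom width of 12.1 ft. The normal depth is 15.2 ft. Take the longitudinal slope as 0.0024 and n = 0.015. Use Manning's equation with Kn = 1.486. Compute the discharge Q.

Q = 2370 ft³/s

Flow area A = b·y = 12.1 × 15.2 = 183.9 ft². Wetted perimeter P = b + 2y = 12.1 + 2×15.2 = 42.5 ft.
Hydraulic radius R = A/P = 183.9/42.5 = 4.328 ft.
Manning's equation: Q = (1.486/n) A R^(2/3) S^(1/2) = (1.486/0.015) × 183.9 × 4.328^(2/3) × 0.0024^(1/2) = 2370 ft³/s.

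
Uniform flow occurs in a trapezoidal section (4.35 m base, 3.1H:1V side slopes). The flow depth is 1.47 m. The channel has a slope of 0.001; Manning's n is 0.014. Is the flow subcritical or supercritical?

With bottom width b = 4.35 m and side slope z = 3.1: A = (b + zy)y = (4.35 + 3.1×1.47)×1.47 = 13.09 m²; P = b + 2y√(1+z²) = 4.35 + 2×1.47×3.257 = 13.93 m.
Hydraulic radius R = A/P = 13.09/13.93 = 0.9402 m.
V = (1/n) R^(2/3) √S = (1/0.014) × 0.9402^(2/3) × √0.001 = 2.168 m/s. Hydraulic depth D_h = A/T = 13.09/13.46 = 0.9725 m.
Froude number Fr = V/√(g·D_h) = 2.168/√(9.81×0.9725) = 0.702, which is less than 1, so the flow is subcritical.

subcritical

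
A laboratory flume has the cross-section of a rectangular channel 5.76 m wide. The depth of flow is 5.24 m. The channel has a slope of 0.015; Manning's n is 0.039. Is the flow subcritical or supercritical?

Flow area A = b·y = 5.76 × 5.24 = 30.18 m². Wetted perimeter P = b + 2y = 5.76 + 2×5.24 = 16.24 m.
Hydraulic radius R = A/P = 30.18/16.24 = 1.859 m.
V = (1/n) R^(2/3) √S = (1/0.039) × 1.859^(2/3) × √0.015 = 4.747 m/s. Hydraulic depth D_h = A/T = 30.18/5.76 = 5.24 m.
Froude number Fr = V/√(g·D_h) = 4.747/√(9.81×5.24) = 0.662, which is less than 1, so the flow is subcritical.

subcritical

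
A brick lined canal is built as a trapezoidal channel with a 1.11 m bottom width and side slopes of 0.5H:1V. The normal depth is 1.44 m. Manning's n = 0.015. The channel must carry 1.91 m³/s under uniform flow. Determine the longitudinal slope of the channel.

S = 0.000229

With bottom width b = 1.11 m and side slope z = 0.5: A = (b + zy)y = (1.11 + 0.5×1.44)×1.44 = 2.635 m²; P = b + 2y√(1+z²) = 1.11 + 2×1.44×1.118 = 4.33 m.
Hydraulic radius R = A/P = 2.635/4.33 = 0.6086 m.
From Manning's equation, S = [nQ / (1 A R^(2/3))]² = [0.015 × 1.91 / (1 × 2.635 × 0.6086^(2/3))]² = 0.000229.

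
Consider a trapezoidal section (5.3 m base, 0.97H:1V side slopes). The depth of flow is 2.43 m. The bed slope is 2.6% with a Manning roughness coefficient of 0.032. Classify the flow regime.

supercritical

With bottom width b = 5.3 m and side slope z = 0.97: A = (b + zy)y = (5.3 + 0.97×2.43)×2.43 = 18.61 m²; P = b + 2y√(1+z²) = 5.3 + 2×2.43×1.393 = 12.07 m.
Hydraulic radius R = A/P = 18.61/12.07 = 1.541 m.
V = (1/n) R^(2/3) √S = (1/0.032) × 1.541^(2/3) × √0.026 = 6.724 m/s. Hydraulic depth D_h = A/T = 18.61/10.01 = 1.858 m.
Froude number Fr = V/√(g·D_h) = 6.724/√(9.81×1.858) = 1.57, which is greater than 1, so the flow is supercritical.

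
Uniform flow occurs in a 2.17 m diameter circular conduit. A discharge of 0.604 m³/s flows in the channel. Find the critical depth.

y_c = 0.353 m

At critical depth, Q² T / (g A³) = 1, i.e. A³/T = Q²/g = 0.604²/9.81 = 0.03719.
Trying y = 0.393 m: A³/T = 0.05699 — too large.
Trying y = 0.252 m: A³/T = 0.009895 — too small.
Trying y = 0.353 m: A³/T = 0.03738 — close enough.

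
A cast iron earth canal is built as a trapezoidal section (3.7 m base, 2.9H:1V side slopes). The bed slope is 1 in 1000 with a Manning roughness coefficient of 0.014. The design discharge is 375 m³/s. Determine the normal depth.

y_n = 4.9 m

Manning's equation rearranged: A R^(2/3) = nQ / (1·√S) = 0.014 × 375 / (√0.001) = 166.
Trying y = 5.73 m: A R^(2/3) = 242 — over.
Trying y = 4.38 m: A R^(2/3) = 127 — short.
Trying y = 4.9 m: A R^(2/3) = 165.9 — matches.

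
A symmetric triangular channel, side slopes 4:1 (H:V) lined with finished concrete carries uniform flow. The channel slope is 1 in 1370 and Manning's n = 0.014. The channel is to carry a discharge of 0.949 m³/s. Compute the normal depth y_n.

y_n = 0.546 m

Manning's equation rearranged: A R^(2/3) = nQ / (1·√S) = 0.014 × 0.949 / (√0.0007299) = 0.4918.
Try y = 0.661 m: A R^(2/3) = 0.8187 — over.
Try y = 0.468 m: A R^(2/3) = 0.326 — short.
Try y = 0.546 m: A R^(2/3) = 0.4918 — matches.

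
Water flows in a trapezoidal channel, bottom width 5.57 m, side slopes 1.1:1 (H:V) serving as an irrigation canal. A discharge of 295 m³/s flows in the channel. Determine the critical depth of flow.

y_c = 4.82 m

At critical depth, Q² T / (g A³) = 1, i.e. A³/T = Q²/g = 295²/9.81 = 8871.
Try y = 5.66 m: A³/T = 16510 — too large.
Try y = 4.82 m: A³/T = 8897 — ≈ 8871.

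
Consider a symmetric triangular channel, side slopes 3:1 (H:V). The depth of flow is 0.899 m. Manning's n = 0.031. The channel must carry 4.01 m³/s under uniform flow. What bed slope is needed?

For a triangular section with side slope z = 3: A = zy² = 3×0.899² = 2.425 m²; P = 2y√(1+z²) = 2×0.899×3.162 = 5.686 m.
Hydraulic radius R = A/P = 2.425/5.686 = 0.4264 m.
From Manning's equation, S = [nQ / (1 A R^(2/3))]² = [0.031 × 4.01 / (1 × 2.425 × 0.4264^(2/3))]² = 0.00819.

S = 0.00819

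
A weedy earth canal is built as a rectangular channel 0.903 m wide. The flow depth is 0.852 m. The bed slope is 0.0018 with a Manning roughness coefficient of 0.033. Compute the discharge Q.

Flow area A = b·y = 0.903 × 0.852 = 0.7694 m². Wetted perimeter P = b + 2y = 0.903 + 2×0.852 = 2.607 m.
Hydraulic radius R = A/P = 0.7694/2.607 = 0.2951 m.
Manning's equation: Q = (1/n) A R^(2/3) S^(1/2) = (1/0.033) × 0.7694 × 0.2951^(2/3) × 0.0018^(1/2) = 0.438 m³/s.

Q = 0.438 m³/s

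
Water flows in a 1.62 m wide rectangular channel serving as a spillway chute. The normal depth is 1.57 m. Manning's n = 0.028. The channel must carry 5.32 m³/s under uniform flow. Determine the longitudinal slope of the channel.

Flow area A = b·y = 1.62 × 1.57 = 2.543 m². Wetted perimeter P = b + 2y = 1.62 + 2×1.57 = 4.76 m.
Hydraulic radius R = A/P = 2.543/4.76 = 0.5343 m.
From Manning's equation, S = [nQ / (1 A R^(2/3))]² = [0.028 × 5.32 / (1 × 2.543 × 0.5343^(2/3))]² = 0.00791.

S = 0.00791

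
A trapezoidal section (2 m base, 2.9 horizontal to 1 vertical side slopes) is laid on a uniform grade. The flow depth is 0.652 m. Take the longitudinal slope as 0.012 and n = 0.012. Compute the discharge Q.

With bottom width b = 2 m and side slope z = 2.9: A = (b + zy)y = (2 + 2.9×0.652)×0.652 = 2.537 m²; P = b + 2y√(1+z²) = 2 + 2×0.652×3.068 = 6 m.
Hydraulic radius R = A/P = 2.537/6 = 0.4228 m.
Manning's equation: Q = (1/n) A R^(2/3) S^(1/2) = (1/0.012) × 2.537 × 0.4228^(2/3) × 0.012^(1/2) = 13 m³/s.

Q = 13 m³/s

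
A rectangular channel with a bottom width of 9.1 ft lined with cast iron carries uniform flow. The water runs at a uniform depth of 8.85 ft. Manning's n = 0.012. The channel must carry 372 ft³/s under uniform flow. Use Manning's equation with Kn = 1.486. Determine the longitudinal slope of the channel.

S = 0.000321

Flow area A = b·y = 9.1 × 8.85 = 80.53 ft². Wetted perimeter P = b + 2y = 9.1 + 2×8.85 = 26.8 ft.
Hydraulic radius R = A/P = 80.53/26.8 = 3.005 ft.
From Manning's equation, S = [nQ / (1.486 A R^(2/3))]² = [0.012 × 372 / (1.486 × 80.53 × 3.005^(2/3))]² = 0.000321.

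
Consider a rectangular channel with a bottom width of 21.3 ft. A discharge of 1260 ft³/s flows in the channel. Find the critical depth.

For a rectangular channel, critical depth y_c = (q²/g)^(1/3) where q = Q/b = 1260/21.3 = 59.15 ft²/s.
So y_c = (59.15²/32.2)^(1/3) = 4.77 ft.

y_c = 4.77 ft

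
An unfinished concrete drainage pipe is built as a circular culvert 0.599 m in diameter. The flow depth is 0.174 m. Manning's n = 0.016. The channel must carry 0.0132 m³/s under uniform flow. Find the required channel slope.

For a circular section of diameter D = 0.599 m at depth y = 0.174 m, the central angle is θ = 2 arccos(1 − 2y/D) = 2.277 rad. Then A = (D²/8)(θ − sin θ) = 0.06799 m² and P = Dθ/2 = 0.6819 m.
Hydraulic radius R = A/P = 0.06799/0.6819 = 0.0997 m.
From Manning's equation, S = [nQ / (1 A R^(2/3))]² = [0.016 × 0.0132 / (1 × 0.06799 × 0.0997^(2/3))]² = 0.000209.

S = 0.000209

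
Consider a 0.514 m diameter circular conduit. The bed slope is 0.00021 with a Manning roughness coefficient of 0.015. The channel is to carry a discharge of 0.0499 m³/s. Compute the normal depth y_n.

Manning's equation rearranged: A R^(2/3) = nQ / (1·√S) = 0.015 × 0.0499 / (√0.00021) = 0.05165.
Try y = 0.478 m: A R^(2/3) = 0.05681 — over.
Try y = 0.346 m: A R^(2/3) = 0.04198 — short.
Try y = 0.411 m: A R^(2/3) = 0.05162 — close enough.

y_n = 0.411 m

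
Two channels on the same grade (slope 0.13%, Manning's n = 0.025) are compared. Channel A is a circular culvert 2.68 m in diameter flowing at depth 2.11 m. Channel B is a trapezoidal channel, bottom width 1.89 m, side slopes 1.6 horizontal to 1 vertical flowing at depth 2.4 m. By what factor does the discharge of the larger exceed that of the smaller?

3.85

Channel A: For a circular section of diameter D = 2.68 m at depth y = 2.11 m, the central angle is θ = 2 arccos(1 − 2y/D) = 4.366 rad. Then A = (D²/8)(θ − sin θ) = 4.764 m² and P = Dθ/2 = 5.85 m. Hydraulic radius R = A/P = 4.764/5.85 = 0.8143 m. Q_A = (1/0.025)·4.764·0.8143^(2/3)·√0.0013 = 5.992 m³/s.
Channel B: With bottom width b = 1.89 m and side slope z = 1.6: A = (b + zy)y = (1.89 + 1.6×2.4)×2.4 = 13.75 m²; P = b + 2y√(1+z²) = 1.89 + 2×2.4×1.887 = 10.95 m. Hydraulic radius R = A/P = 13.75/10.95 = 1.256 m. Q_B = (1/0.025)·13.75·1.256^(2/3)·√0.0013 = 23.09 m³/s.
The larger discharge is 23.09 m³/s and the smaller is 5.992 m³/s; the ratio is 3.85.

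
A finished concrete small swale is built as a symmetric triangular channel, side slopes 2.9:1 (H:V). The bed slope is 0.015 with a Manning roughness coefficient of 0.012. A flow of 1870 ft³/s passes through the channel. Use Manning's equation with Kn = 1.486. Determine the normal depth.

Manning's equation rearranged: A R^(2/3) = nQ / (1.486·√S) = 0.012 × 1870 / (1.486 × √0.015) = 123.3.
At y = 5.33 ft: A R^(2/3) = 152.5 — high.
At y = 3.85 ft: A R^(2/3) = 64.07 — low.
At y = 4.92 ft: A R^(2/3) = 123.2 — close enough.

y_n = 4.92 ft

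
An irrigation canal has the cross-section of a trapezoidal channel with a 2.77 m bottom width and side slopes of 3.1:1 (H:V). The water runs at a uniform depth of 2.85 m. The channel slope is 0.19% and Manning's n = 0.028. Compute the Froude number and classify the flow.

subcritical

With bottom width b = 2.77 m and side slope z = 3.1: A = (b + zy)y = (2.77 + 3.1×2.85)×2.85 = 33.07 m²; P = b + 2y√(1+z²) = 2.77 + 2×2.85×3.257 = 21.34 m.
Hydraulic radius R = A/P = 33.07/21.34 = 1.55 m.
V = (1/n) R^(2/3) √S = (1/0.028) × 1.55^(2/3) × √0.0019 = 2.085 m/s. Hydraulic depth D_h = A/T = 33.07/20.44 = 1.618 m.
Froude number Fr = V/√(g·D_h) = 2.085/√(9.81×1.618) = 0.523, which is less than 1, so the flow is subcritical.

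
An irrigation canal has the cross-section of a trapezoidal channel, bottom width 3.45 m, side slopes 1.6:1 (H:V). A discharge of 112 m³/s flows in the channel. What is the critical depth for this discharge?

y_c = 3.07 m

At critical depth, Q² T / (g A³) = 1, i.e. A³/T = Q²/g = 112²/9.81 = 1279.
Trying y = 3.81 m: A³/T = 3076 — too large.
Trying y = 3.07 m: A³/T = 1275 — matches.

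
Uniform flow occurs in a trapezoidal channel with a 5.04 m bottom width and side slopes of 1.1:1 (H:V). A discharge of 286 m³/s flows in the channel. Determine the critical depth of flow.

y_c = 4.88 m

At critical depth, Q² T / (g A³) = 1, i.e. A³/T = Q²/g = 286²/9.81 = 8338.
Trying y = 3.94 m: A³/T = 3675 — too small.
Trying y = 4.88 m: A³/T = 8305 — close enough.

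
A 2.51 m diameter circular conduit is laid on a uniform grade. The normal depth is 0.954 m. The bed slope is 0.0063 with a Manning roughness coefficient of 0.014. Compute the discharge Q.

For a circular section of diameter D = 2.51 m at depth y = 0.954 m, the central angle is θ = 2 arccos(1 − 2y/D) = 2.657 rad. Then A = (D²/8)(θ − sin θ) = 1.726 m² and P = Dθ/2 = 3.335 m.
Hydraulic radius R = A/P = 1.726/3.335 = 0.5175 m.
Manning's equation: Q = (1/n) A R^(2/3) S^(1/2) = (1/0.014) × 1.726 × 0.5175^(2/3) × 0.0063^(1/2) = 6.31 m³/s.

Q = 6.31 m³/s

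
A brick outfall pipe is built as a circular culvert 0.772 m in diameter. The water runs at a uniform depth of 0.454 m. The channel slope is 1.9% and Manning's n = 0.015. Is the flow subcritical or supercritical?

supercritical

For a circular section of diameter D = 0.772 m at depth y = 0.454 m, the central angle is θ = 2 arccos(1 − 2y/D) = 3.496 rad. Then A = (D²/8)(θ − sin θ) = 0.2863 m² and P = Dθ/2 = 1.349 m.
Hydraulic radius R = A/P = 0.2863/1.349 = 0.2121 m.
V = (1/n) R^(2/3) √S = (1/0.015) × 0.2121^(2/3) × √0.019 = 3.269 m/s. Hydraulic depth D_h = A/T = 0.2863/0.7599 = 0.3767 m.
Froude number Fr = V/√(g·D_h) = 3.269/√(9.81×0.3767) = 1.7, which is greater than 1, so the flow is supercritical.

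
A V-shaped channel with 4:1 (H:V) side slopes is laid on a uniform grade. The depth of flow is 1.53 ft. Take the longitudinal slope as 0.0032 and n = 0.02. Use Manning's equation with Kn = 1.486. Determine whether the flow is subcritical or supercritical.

For a triangular section with side slope z = 4: A = zy² = 4×1.53² = 9.364 ft²; P = 2y√(1+z²) = 2×1.53×4.123 = 12.62 ft.
Hydraulic radius R = A/P = 9.364/12.62 = 0.7422 ft.
V = (1.486/n) R^(2/3) √S = (1.486/0.02) × 0.7422^(2/3) × √0.0032 = 3.445 ft/s. Hydraulic depth D_h = A/T = 9.364/12.24 = 0.765 ft.
Froude number Fr = V/√(g·D_h) = 3.445/√(32.2×0.765) = 0.694, which is less than 1, so the flow is subcritical.

subcritical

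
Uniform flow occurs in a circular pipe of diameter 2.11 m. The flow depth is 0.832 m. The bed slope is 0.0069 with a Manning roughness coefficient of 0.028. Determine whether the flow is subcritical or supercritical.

subcritical

For a circular section of diameter D = 2.11 m at depth y = 0.832 m, the central angle is θ = 2 arccos(1 − 2y/D) = 2.716 rad. Then A = (D²/8)(θ − sin θ) = 1.281 m² and P = Dθ/2 = 2.865 m.
Hydraulic radius R = A/P = 1.281/2.865 = 0.4472 m.
V = (1/n) R^(2/3) √S = (1/0.028) × 0.4472^(2/3) × √0.0069 = 1.735 m/s. Hydraulic depth D_h = A/T = 1.281/2.062 = 0.6213 m.
Froude number Fr = V/√(g·D_h) = 1.735/√(9.81×0.6213) = 0.703, which is less than 1, so the flow is subcritical.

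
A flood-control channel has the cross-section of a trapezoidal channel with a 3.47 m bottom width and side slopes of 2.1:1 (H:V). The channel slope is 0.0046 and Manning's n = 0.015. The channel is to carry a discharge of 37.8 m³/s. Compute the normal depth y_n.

y_n = 1.4 m

Manning's equation rearranged: A R^(2/3) = nQ / (1·√S) = 0.015 × 37.8 / (√0.0046) = 8.36.
At y = 1.08 m: A R^(2/3) = 5.022 — low.
At y = 1.74 m: A R^(2/3) = 12.98 — high.
At y = 1.4 m: A R^(2/3) = 8.359 — ≈ 8.36.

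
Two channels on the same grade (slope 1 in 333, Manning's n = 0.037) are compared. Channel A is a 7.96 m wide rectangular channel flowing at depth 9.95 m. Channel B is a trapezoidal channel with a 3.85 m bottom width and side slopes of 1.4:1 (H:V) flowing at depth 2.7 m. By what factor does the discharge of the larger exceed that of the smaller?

Channel A: Flow area A = b·y = 7.96 × 9.95 = 79.2 m². Wetted perimeter P = b + 2y = 7.96 + 2×9.95 = 27.86 m. Hydraulic radius R = A/P = 79.2/27.86 = 2.843 m. Q_A = (1/0.037)·79.2·2.843^(2/3)·√0.003003 = 235.4 m³/s.
Channel B: With bottom width b = 3.85 m and side slope z = 1.4: A = (b + zy)y = (3.85 + 1.4×2.7)×2.7 = 20.6 m²; P = b + 2y√(1+z²) = 3.85 + 2×2.7×1.72 = 13.14 m. Hydraulic radius R = A/P = 20.6/13.14 = 1.568 m. Q_B = (1/0.037)·20.6·1.568^(2/3)·√0.003003 = 41.18 m³/s.
The larger discharge is 235.4 m³/s and the smaller is 41.18 m³/s; the ratio is 5.72.

5.72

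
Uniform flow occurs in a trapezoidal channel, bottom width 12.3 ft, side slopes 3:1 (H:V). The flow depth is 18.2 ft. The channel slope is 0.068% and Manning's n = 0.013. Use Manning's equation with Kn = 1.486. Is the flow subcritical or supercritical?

subcritical

With bottom width b = 12.3 ft and side slope z = 3: A = (b + zy)y = (12.3 + 3×18.2)×18.2 = 1218 ft²; P = b + 2y√(1+z²) = 12.3 + 2×18.2×3.162 = 127.4 ft.
Hydraulic radius R = A/P = 1218/127.4 = 9.557 ft.
V = (1.486/n) R^(2/3) √S = (1.486/0.013) × 9.557^(2/3) × √0.00068 = 13.42 ft/s. Hydraulic depth D_h = A/T = 1218/121.5 = 10.02 ft.
Froude number Fr = V/√(g·D_h) = 13.42/√(32.2×10.02) = 0.747, which is less than 1, so the flow is subcritical.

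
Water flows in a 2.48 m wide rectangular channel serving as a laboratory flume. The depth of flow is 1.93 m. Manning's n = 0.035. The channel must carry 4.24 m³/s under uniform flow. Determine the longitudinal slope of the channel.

Flow area A = b·y = 2.48 × 1.93 = 4.786 m². Wetted perimeter P = b + 2y = 2.48 + 2×1.93 = 6.34 m.
Hydraulic radius R = A/P = 4.786/6.34 = 0.755 m.
From Manning's equation, S = [nQ / (1 A R^(2/3))]² = [0.035 × 4.24 / (1 × 4.786 × 0.755^(2/3))]² = 0.0014.

S = 0.0014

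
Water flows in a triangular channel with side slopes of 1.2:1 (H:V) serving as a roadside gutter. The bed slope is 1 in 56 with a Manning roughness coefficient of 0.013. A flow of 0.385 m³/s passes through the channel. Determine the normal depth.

Manning's equation rearranged: A R^(2/3) = nQ / (1·√S) = 0.013 × 0.385 / (√0.01786) = 0.03745.
Trying y = 0.423 m: A R^(2/3) = 0.06393 — high.
Trying y = 0.281 m: A R^(2/3) = 0.02148 — low.
Trying y = 0.346 m: A R^(2/3) = 0.03741 — ≈ 0.03745.

y_n = 0.346 m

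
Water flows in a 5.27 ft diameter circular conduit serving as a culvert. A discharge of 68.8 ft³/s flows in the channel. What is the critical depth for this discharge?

y_c = 2.3 ft

At critical depth, Q² T / (g A³) = 1, i.e. A³/T = Q²/g = 68.8²/32.2 = 147.
Try y = 1.95 ft: A³/T = 77.63 — low.
Try y = 2.62 ft: A³/T = 240.9 — high.
Try y = 2.3 ft: A³/T = 146.3 — close enough.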